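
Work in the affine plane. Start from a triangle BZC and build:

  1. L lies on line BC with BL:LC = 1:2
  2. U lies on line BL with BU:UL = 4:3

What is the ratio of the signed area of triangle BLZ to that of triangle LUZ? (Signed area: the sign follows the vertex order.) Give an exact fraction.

[BLZ]:[LUZ] = -7/3

Work in coordinates with B = (0, 0), Z = (1, 0), C = (0, 1).
1. L lies on line BC with BL:LC = 1:2 ⇒ L = (0, 1/3)
2. U lies on line BL with BU:UL = 4:3 ⇒ U = (0, 4/21)
2·[BLZ] = -1/3, 2·[LUZ] = 1/7
[BLZ]:[LUZ] = -1/3:1/7 = -7/3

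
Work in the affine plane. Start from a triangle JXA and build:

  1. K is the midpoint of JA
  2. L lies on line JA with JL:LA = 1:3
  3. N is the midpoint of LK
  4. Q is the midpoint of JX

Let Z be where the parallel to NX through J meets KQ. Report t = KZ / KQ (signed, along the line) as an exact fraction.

Work in coordinates with J = (0, 0), X = (1, 0), A = (0, 1).
1. K is the midpoint of JA ⇒ K = (0, 1/2)
2. L lies on line JA with JL:LA = 1:3 ⇒ L = (0, 1/4)
3. N is the midpoint of LK ⇒ N = (0, 3/8)
4. Q is the midpoint of JX ⇒ Q = (1/2, 0)
through J parallel to NX: direction (1, -3/8); meets KQ at Z = (4/5, -3/10)
Z = K + t·(Q−K) with t = 8/5

t = 8/5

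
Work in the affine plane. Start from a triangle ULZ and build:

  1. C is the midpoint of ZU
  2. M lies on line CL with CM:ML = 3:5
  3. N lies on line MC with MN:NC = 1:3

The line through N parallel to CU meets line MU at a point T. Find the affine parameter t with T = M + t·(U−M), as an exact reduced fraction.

t = 1/4

Set U = (0, 0), L = (1, 0), Z = (0, 1); any affine frame gives the same invariant.
1. C is the midpoint of ZU ⇒ C = (0, 1/2)
2. M lies on line CL with CM:ML = 3:5 ⇒ M = (3/8, 5/16)
3. N lies on line MC with MN:NC = 1:3 ⇒ N = (9/32, 23/64)
through N parallel to CU: direction (0, -1/2); meets MU at T = (9/32, 15/64)
T = M + t·(U−M) with t = 1/4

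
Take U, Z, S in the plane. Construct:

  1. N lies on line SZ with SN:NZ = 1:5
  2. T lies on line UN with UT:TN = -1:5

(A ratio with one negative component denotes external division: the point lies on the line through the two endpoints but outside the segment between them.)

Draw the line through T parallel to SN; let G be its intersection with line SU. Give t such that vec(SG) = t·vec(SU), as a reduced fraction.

Set U = (0, 0), Z = (1, 0), S = (0, 1); any affine frame gives the same invariant.
1. N lies on line SZ with SN:NZ = 1:5 ⇒ N = (1/6, 5/6)
2. T lies on line UN with UT:TN = -1:5 ⇒ T = (-1/24, -5/24)
through T parallel to SN: direction (1/6, -1/6); meets SU at G = (0, -1/4)
G = S + t·(U−S) with t = 5/4

t = 5/4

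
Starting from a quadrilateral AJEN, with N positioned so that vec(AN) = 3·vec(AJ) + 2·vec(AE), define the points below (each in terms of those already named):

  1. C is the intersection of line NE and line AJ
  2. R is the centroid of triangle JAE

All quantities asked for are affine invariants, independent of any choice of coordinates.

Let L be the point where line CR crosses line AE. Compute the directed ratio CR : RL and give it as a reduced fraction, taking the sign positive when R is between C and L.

Choose coordinates A = (0, 0), J = (1, 0), E = (0, 1), N = (3, 2).
1. C is the intersection of line NE and line AJ ⇒ C = (-3, 0)
2. R is the centroid of triangle JAE ⇒ R = (1/3, 1/3)
line CR meets AE at L = (0, 3/10)
R = C + t·(L−C) with t = 10/9, so CR:RL = 10/9:-1/9

CR:RL = -10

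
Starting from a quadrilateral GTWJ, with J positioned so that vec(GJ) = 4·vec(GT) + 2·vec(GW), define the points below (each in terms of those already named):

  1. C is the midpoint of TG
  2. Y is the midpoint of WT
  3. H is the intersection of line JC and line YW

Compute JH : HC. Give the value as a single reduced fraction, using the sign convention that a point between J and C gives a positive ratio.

Work in coordinates with G = (0, 0), T = (1, 0), W = (0, 1), J = (4, 2).
1. C is the midpoint of TG ⇒ C = (1/2, 0)
2. Y is the midpoint of WT ⇒ Y = (1/2, 1/2)
3. H is the intersection of line JC and line YW ⇒ H = (9/11, 2/11)
H = J + t·(C−J) with t = 10/11, so JH:HC = t:(1−t) = 10/11:1/11

JH:HC = 10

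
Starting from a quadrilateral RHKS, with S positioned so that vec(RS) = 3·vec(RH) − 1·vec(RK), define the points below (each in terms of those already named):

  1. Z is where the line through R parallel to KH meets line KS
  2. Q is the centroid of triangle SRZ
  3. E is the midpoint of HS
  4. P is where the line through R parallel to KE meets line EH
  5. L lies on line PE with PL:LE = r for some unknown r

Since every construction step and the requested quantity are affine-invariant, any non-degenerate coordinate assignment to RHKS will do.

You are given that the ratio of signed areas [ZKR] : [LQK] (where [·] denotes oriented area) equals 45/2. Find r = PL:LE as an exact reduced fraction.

r = 3/2

Set R = (0, 0), H = (1, 0), K = (0, 1), S = (3, -1); any affine frame gives the same invariant.
1. Z is where the line through R parallel to KH meets line KS ⇒ Z = (-3, 3)
2. Q is the centroid of triangle SRZ ⇒ Q = (0, 2/3)
3. E is the midpoint of HS ⇒ E = (2, -1/2)
4. P is where the line through R parallel to KE meets line EH ⇒ P = (-2, 3/2)
5. With PL:LE = r, write λ = r/(r+1) so L = P + λ·(E−P); L is affine-linear in λ
Every point depending on L is an affine combination of L and λ-independent points, so each such coordinate is linear in λ; the λ² term in each signed area is a multiple of (E−P)×(E−P) = 0, so 2·[ZKR] and 2·[LQK] are each linear in λ. Evaluating at λ=0 and λ=1:
  2·[ZKR] = -3,   2·[LQK] = -4/3·λ + 2/3
So [ZKR]:[LQK] = (-3) / (-4/3·λ + 2/3). Setting this equal to 45/2:
  -3 = 45/2·(-4/3·λ + 2/3)  ⇒  λ = 3/5
Then r = λ/(1−λ) = (3/5)/(2/5) = 3/2. Check: with r = 3/2, L = (2/5, 3/10) and [ZKR]:[LQK] = 45/2 as required.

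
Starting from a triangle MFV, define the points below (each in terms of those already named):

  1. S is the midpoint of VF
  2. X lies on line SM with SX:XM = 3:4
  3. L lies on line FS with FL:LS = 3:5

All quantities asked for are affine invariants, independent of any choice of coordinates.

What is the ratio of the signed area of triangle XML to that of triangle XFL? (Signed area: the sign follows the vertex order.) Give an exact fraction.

Work in coordinates with M = (0, 0), F = (1, 0), V = (0, 1).
1. S is the midpoint of VF ⇒ S = (1/2, 1/2)
2. X lies on line SM with SX:XM = 3:4 ⇒ X = (2/7, 2/7)
3. L lies on line FS with FL:LS = 3:5 ⇒ L = (13/16, 3/16)
2·[XML] = 5/28, 2·[XFL] = 9/112
[XML]:[XFL] = 5/28:9/112 = 20/9

[XML]:[XFL] = 20/9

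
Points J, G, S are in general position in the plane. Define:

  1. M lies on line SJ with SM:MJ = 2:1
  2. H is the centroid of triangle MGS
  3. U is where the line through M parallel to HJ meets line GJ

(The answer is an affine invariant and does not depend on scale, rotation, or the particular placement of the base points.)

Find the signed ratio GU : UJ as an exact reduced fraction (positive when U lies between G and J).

Assign J = (0, 0), G = (1, 0), S = (0, 1) — the answer is frame-independent, so this choice is without loss of generality.
1. M lies on line SJ with SM:MJ = 2:1 ⇒ M = (0, 1/3)
2. H is the centroid of triangle MGS ⇒ H = (1/3, 4/9)
3. U is where the line through M parallel to HJ meets line GJ ⇒ U = (-1/4, 0)
U = G + t·(J−G) with t = 5/4, so GU:UJ = t:(1−t) = 5/4:-1/4

GU:UJ = -5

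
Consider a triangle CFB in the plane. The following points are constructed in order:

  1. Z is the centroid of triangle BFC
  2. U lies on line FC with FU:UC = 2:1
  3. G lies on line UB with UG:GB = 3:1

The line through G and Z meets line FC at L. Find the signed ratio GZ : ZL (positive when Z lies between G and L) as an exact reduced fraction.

Set C = (0, 0), F = (1, 0), B = (0, 1); any affine frame gives the same invariant.
1. Z is the centroid of triangle BFC ⇒ Z = (1/3, 1/3)
2. U lies on line FC with FU:UC = 2:1 ⇒ U = (1/3, 0)
3. G lies on line UB with UG:GB = 3:1 ⇒ G = (1/12, 3/4)
line GZ meets FC at L = (8/15, 0)
Z = G + t·(L−G) with t = 5/9, so GZ:ZL = 5/9:4/9

GZ:ZL = 5/4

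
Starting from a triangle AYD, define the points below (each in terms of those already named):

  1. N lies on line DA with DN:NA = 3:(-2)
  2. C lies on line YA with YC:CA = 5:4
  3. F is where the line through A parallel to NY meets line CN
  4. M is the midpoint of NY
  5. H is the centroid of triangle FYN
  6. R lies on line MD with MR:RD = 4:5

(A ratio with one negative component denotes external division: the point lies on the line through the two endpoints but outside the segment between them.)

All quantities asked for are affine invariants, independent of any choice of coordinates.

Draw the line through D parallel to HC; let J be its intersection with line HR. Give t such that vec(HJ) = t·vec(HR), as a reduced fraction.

Set A = (0, 0), Y = (1, 0), D = (0, 1); any affine frame gives the same invariant.
1. N lies on line DA with DN:NA = 3:(-2) ⇒ N = (0, -2)
2. C lies on line YA with YC:CA = 5:4 ⇒ C = (4/9, 0)
3. F is where the line through A parallel to NY meets line CN ⇒ F = (4/5, 8/5)
4. M is the midpoint of NY ⇒ M = (1/2, -1)
5. H is the centroid of triangle FYN ⇒ H = (3/5, -2/15)
6. R lies on line MD with MR:RD = 4:5 ⇒ R = (5/18, -1/9)
through D parallel to HC: direction (-7/45, 2/15); meets HR at J = (133/96, -3/16)
J = H + t·(R−H) with t = -39/16

t = -39/16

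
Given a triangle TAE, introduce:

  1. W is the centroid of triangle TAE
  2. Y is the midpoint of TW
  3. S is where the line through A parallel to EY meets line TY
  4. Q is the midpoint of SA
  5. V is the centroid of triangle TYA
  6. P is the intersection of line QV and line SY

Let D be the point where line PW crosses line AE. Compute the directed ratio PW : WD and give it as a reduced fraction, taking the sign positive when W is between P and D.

Assign T = (0, 0), A = (1, 0), E = (0, 1) — the answer is frame-independent, so this choice is without loss of generality.
1. W is the centroid of triangle TAE ⇒ W = (1/3, 1/3)
2. Y is the midpoint of TW ⇒ Y = (1/6, 1/6)
3. S is where the line through A parallel to EY meets line TY ⇒ S = (5/6, 5/6)
4. Q is the midpoint of SA ⇒ Q = (11/12, 5/12)
5. V is the centroid of triangle TYA ⇒ V = (7/18, 1/18)
6. P is the intersection of line QV and line SY ⇒ P = (-2/3, -2/3)
line PW meets AE at D = (1/2, 1/2)
W = P + t·(D−P) with t = 6/7, so PW:WD = 6/7:1/7

PW:WD = 6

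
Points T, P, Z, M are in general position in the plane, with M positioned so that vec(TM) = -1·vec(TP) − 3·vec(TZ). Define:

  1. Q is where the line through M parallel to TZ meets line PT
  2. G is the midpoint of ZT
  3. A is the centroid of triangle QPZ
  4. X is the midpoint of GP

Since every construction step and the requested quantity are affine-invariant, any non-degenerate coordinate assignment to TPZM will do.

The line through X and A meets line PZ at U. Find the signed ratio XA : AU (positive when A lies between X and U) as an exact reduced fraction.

XA:AU = -5/8

Choose coordinates T = (0, 0), P = (1, 0), Z = (0, 1), M = (-1, -3).
1. Q is where the line through M parallel to TZ meets line PT ⇒ Q = (-1, 0)
2. G is the midpoint of ZT ⇒ G = (0, 1/2)
3. A is the centroid of triangle QPZ ⇒ A = (0, 1/3)
4. X is the midpoint of GP ⇒ X = (1/2, 1/4)
line XA meets PZ at U = (4/5, 1/5)
A = X + t·(U−X) with t = -5/3, so XA:AU = -5/3:8/3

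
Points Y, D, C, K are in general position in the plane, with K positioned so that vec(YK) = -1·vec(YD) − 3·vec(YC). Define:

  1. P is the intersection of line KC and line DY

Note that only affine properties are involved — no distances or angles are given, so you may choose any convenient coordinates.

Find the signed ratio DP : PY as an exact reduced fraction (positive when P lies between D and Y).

DP:PY = -5

Assign Y = (0, 0), D = (1, 0), C = (0, 1), K = (-1, -3) — the answer is frame-independent, so this choice is without loss of generality.
1. P is the intersection of line KC and line DY ⇒ P = (-1/4, 0)
P = D + t·(Y−D) with t = 5/4, so DP:PY = t:(1−t) = 5/4:-1/4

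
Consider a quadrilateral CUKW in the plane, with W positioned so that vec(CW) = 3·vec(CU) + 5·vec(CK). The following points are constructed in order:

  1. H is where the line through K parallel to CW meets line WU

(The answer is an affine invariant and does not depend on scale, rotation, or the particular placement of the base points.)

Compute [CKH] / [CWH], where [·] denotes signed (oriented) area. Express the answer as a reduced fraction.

[CKH]:[CWH] = -7/5

Assign C = (0, 0), U = (1, 0), K = (0, 1), W = (3, 5) — the answer is frame-independent, so this choice is without loss of generality.
1. H is where the line through K parallel to CW meets line WU ⇒ H = (21/5, 8)
2·[CKH] = -21/5, 2·[CWH] = 3
[CKH]:[CWH] = -21/5:3 = -7/5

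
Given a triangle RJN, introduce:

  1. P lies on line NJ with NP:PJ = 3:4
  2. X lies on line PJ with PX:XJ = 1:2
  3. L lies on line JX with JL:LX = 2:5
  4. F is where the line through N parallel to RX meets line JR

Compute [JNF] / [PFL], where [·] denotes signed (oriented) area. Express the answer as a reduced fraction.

Assign R = (0, 0), J = (1, 0), N = (0, 1) — the answer is frame-independent, so this choice is without loss of generality.
1. P lies on line NJ with NP:PJ = 3:4 ⇒ P = (3/7, 4/7)
2. X lies on line PJ with PX:XJ = 1:2 ⇒ X = (13/21, 8/21)
3. L lies on line JX with JL:LX = 2:5 ⇒ L = (131/147, 16/147)
4. F is where the line through N parallel to RX meets line JR ⇒ F = (-13/8, 0)
2·[JNF] = 21/8, 2·[PFL] = 17/14
[JNF]:[PFL] = 21/8:17/14 = 147/68

[JNF]:[PFL] = 147/68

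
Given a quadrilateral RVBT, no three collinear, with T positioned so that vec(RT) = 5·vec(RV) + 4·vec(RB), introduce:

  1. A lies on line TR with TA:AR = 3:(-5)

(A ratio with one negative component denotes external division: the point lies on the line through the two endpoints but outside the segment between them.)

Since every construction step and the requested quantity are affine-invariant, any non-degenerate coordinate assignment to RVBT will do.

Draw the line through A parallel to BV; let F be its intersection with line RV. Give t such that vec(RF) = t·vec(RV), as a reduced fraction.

t = 45/2

Choose coordinates R = (0, 0), V = (1, 0), B = (0, 1), T = (5, 4).
1. A lies on line TR with TA:AR = 3:(-5) ⇒ A = (25/2, 10)
through A parallel to BV: direction (1, -1); meets RV at F = (45/2, 0)
F = R + t·(V−R) with t = 45/2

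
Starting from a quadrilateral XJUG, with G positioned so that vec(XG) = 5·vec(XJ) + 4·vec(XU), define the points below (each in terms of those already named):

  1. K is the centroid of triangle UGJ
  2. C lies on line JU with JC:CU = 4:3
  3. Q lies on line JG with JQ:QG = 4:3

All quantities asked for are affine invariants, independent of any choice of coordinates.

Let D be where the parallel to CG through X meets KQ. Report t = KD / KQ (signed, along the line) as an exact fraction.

t = 14/29

Work in coordinates with X = (0, 0), J = (1, 0), U = (0, 1), G = (5, 4).
1. K is the centroid of triangle UGJ ⇒ K = (2, 5/3)
2. C lies on line JU with JC:CU = 4:3 ⇒ C = (3/7, 4/7)
3. Q lies on line JG with JQ:QG = 4:3 ⇒ Q = (23/7, 16/7)
through X parallel to CG: direction (32/7, 24/7); meets KQ at D = (76/29, 57/29)
D = K + t·(Q−K) with t = 14/29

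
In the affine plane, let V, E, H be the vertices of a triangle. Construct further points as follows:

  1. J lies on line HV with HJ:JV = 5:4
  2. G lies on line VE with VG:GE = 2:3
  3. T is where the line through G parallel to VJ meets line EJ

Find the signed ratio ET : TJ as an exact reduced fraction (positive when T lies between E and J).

Choose coordinates V = (0, 0), E = (1, 0), H = (0, 1).
1. J lies on line HV with HJ:JV = 5:4 ⇒ J = (0, 4/9)
2. G lies on line VE with VG:GE = 2:3 ⇒ G = (2/5, 0)
3. T is where the line through G parallel to VJ meets line EJ ⇒ T = (2/5, 4/15)
T = E + t·(J−E) with t = 3/5, so ET:TJ = t:(1−t) = 3/5:2/5

ET:TJ = 3/2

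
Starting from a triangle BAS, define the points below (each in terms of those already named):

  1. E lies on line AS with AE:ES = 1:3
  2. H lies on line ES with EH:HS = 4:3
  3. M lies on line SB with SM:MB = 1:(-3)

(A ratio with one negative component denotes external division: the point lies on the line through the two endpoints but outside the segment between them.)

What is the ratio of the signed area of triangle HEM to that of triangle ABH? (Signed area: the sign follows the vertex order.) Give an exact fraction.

[HEM]:[ABH] = -6/19

Assign B = (0, 0), A = (1, 0), S = (0, 1) — the answer is frame-independent, so this choice is without loss of generality.
1. E lies on line AS with AE:ES = 1:3 ⇒ E = (3/4, 1/4)
2. H lies on line ES with EH:HS = 4:3 ⇒ H = (9/28, 19/28)
3. M lies on line SB with SM:MB = 1:(-3) ⇒ M = (0, 3/2)
2·[HEM] = 3/14, 2·[ABH] = -19/28
[HEM]:[ABH] = 3/14:-19/28 = -6/19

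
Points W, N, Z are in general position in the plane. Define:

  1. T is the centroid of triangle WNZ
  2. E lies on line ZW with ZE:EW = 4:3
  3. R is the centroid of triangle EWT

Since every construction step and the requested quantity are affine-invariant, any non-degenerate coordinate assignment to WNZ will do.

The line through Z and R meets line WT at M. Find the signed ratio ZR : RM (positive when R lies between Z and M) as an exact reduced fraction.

ZR:RM = 6

Assign W = (0, 0), N = (1, 0), Z = (0, 1) — the answer is frame-independent, so this choice is without loss of generality.
1. T is the centroid of triangle WNZ ⇒ T = (1/3, 1/3)
2. E lies on line ZW with ZE:EW = 4:3 ⇒ E = (0, 3/7)
3. R is the centroid of triangle EWT ⇒ R = (1/9, 16/63)
line ZR meets WT at M = (7/54, 7/54)
R = Z + t·(M−Z) with t = 6/7, so ZR:RM = 6/7:1/7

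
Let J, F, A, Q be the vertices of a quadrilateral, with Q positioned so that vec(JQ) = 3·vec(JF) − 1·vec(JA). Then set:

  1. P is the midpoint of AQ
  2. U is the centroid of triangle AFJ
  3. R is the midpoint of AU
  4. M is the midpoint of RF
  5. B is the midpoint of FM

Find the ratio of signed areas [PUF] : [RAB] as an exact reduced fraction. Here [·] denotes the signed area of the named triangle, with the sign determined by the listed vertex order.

Set J = (0, 0), F = (1, 0), A = (0, 1), Q = (3, -1); any affine frame gives the same invariant.
1. P is the midpoint of AQ ⇒ P = (3/2, 0)
2. U is the centroid of triangle AFJ ⇒ U = (1/3, 1/3)
3. R is the midpoint of AU ⇒ R = (1/6, 2/3)
4. M is the midpoint of RF ⇒ M = (7/12, 1/3)
5. B is the midpoint of FM ⇒ B = (19/24, 1/6)
2·[PUF] = 1/6, 2·[RAB] = -1/8
[PUF]:[RAB] = 1/6:-1/8 = -4/3

[PUF]:[RAB] = -4/3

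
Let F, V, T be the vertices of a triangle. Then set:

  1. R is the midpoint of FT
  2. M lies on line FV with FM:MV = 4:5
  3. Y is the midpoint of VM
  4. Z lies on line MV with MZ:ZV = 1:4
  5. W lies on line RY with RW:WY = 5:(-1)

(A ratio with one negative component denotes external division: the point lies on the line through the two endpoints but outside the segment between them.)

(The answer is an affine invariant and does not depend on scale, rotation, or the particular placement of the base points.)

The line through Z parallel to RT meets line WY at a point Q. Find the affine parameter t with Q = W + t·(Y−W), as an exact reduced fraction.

Choose coordinates F = (0, 0), V = (1, 0), T = (0, 1).
1. R is the midpoint of FT ⇒ R = (0, 1/2)
2. M lies on line FV with FM:MV = 4:5 ⇒ M = (4/9, 0)
3. Y is the midpoint of VM ⇒ Y = (13/18, 0)
4. Z lies on line MV with MZ:ZV = 1:4 ⇒ Z = (5/9, 0)
5. W lies on line RY with RW:WY = 5:(-1) ⇒ W = (65/72, -1/8)
through Z parallel to RT: direction (0, 1/2); meets WY at Q = (5/9, 3/26)
Q = W + t·(Y−W) with t = 25/13

t = 25/13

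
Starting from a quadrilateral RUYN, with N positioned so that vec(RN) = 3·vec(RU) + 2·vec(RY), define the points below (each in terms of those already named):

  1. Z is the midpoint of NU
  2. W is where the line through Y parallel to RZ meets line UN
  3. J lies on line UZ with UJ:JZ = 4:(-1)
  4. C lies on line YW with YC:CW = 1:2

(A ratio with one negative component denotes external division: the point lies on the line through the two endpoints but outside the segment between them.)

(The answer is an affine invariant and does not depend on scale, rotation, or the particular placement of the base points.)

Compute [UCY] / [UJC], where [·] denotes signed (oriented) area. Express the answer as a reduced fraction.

Choose coordinates R = (0, 0), U = (1, 0), Y = (0, 1), N = (3, 2).
1. Z is the midpoint of NU ⇒ Z = (2, 1)
2. W is where the line through Y parallel to RZ meets line UN ⇒ W = (4, 3)
3. J lies on line UZ with UJ:JZ = 4:(-1) ⇒ J = (7/3, 4/3)
4. C lies on line YW with YC:CW = 1:2 ⇒ C = (4/3, 5/3)
2·[UCY] = 2, 2·[UJC] = 16/9
[UCY]:[UJC] = 2:16/9 = 9/8

[UCY]:[UJC] = 9/8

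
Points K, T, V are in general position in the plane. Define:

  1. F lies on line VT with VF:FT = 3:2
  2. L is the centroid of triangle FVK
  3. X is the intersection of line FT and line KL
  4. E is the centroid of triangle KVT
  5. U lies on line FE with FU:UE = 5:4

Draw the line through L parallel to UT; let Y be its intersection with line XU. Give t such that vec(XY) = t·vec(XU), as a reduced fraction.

Work in coordinates with K = (0, 0), T = (1, 0), V = (0, 1).
1. F lies on line VT with VF:FT = 3:2 ⇒ F = (3/5, 2/5)
2. L is the centroid of triangle FVK ⇒ L = (1/5, 7/15)
3. X is the intersection of line FT and line KL ⇒ X = (3/10, 7/10)
4. E is the centroid of triangle KVT ⇒ E = (1/3, 1/3)
5. U lies on line FE with FU:UE = 5:4 ⇒ U = (61/135, 49/135)
through L parallel to UT: direction (74/135, -49/135); meets XU at Y = (997/2025, 553/2025)
Y = X + t·(U−X) with t = 19/15

t = 19/15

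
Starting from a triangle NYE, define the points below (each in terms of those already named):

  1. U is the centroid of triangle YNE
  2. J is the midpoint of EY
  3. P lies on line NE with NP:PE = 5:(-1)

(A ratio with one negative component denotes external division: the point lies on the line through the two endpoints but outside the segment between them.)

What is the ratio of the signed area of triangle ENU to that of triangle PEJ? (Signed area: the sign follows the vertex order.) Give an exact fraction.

Set N = (0, 0), Y = (1, 0), E = (0, 1); any affine frame gives the same invariant.
1. U is the centroid of triangle YNE ⇒ U = (1/3, 1/3)
2. J is the midpoint of EY ⇒ J = (1/2, 1/2)
3. P lies on line NE with NP:PE = 5:(-1) ⇒ P = (0, 5/4)
2·[ENU] = 1/3, 2·[PEJ] = 1/8
[ENU]:[PEJ] = 1/3:1/8 = 8/3

[ENU]:[PEJ] = 8/3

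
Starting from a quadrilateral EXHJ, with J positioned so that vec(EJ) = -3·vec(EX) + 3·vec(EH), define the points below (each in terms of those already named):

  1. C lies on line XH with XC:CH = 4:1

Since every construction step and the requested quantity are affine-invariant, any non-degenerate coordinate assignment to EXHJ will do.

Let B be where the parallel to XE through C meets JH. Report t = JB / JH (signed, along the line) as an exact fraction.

t = 11/10

Assign E = (0, 0), X = (1, 0), H = (0, 1), J = (-3, 3) — the answer is frame-independent, so this choice is without loss of generality.
1. C lies on line XH with XC:CH = 4:1 ⇒ C = (1/5, 4/5)
through C parallel to XE: direction (-1, 0); meets JH at B = (3/10, 4/5)
B = J + t·(H−J) with t = 11/10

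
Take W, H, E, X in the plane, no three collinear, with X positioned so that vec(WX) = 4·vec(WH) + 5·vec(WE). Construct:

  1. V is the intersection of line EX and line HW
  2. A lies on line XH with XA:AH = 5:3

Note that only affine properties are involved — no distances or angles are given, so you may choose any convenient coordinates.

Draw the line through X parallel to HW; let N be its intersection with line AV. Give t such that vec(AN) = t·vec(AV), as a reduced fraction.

Set W = (0, 0), H = (1, 0), E = (0, 1), X = (4, 5); any affine frame gives the same invariant.
1. V is the intersection of line EX and line HW ⇒ V = (-1, 0)
2. A lies on line XH with XA:AH = 5:3 ⇒ A = (17/8, 15/8)
through X parallel to HW: direction (-1, 0); meets AV at N = (22/3, 5)
N = A + t·(V−A) with t = -5/3

t = -5/3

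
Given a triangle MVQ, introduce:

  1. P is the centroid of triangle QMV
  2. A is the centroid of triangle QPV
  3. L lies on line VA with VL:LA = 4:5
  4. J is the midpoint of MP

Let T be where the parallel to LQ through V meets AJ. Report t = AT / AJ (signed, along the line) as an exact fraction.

t = -9/35

Work in coordinates with M = (0, 0), V = (1, 0), Q = (0, 1).
1. P is the centroid of triangle QMV ⇒ P = (1/3, 1/3)
2. A is the centroid of triangle QPV ⇒ A = (4/9, 4/9)
3. L lies on line VA with VL:LA = 4:5 ⇒ L = (61/81, 16/81)
4. J is the midpoint of MP ⇒ J = (1/6, 1/6)
through V parallel to LQ: direction (-61/81, 65/81); meets AJ at T = (65/126, 65/126)
T = A + t·(J−A) with t = -9/35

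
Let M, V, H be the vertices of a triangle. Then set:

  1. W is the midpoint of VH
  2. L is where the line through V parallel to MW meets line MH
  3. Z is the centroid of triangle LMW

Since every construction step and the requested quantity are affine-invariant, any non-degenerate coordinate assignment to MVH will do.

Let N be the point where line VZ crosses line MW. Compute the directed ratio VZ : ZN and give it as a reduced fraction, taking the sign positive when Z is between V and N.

Set M = (0, 0), V = (1, 0), H = (0, 1); any affine frame gives the same invariant.
1. W is the midpoint of VH ⇒ W = (1/2, 1/2)
2. L is where the line through V parallel to MW meets line MH ⇒ L = (0, -1)
3. Z is the centroid of triangle LMW ⇒ Z = (1/6, -1/6)
line VZ meets MW at N = (-1/4, -1/4)
Z = V + t·(N−V) with t = 2/3, so VZ:ZN = 2/3:1/3

VZ:ZN = 2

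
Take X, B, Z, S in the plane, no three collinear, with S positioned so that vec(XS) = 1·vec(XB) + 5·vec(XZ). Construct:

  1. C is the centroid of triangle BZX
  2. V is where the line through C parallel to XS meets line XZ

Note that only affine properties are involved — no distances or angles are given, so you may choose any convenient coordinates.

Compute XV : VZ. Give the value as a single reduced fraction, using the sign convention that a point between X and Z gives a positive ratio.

Work in coordinates with X = (0, 0), B = (1, 0), Z = (0, 1), S = (1, 5).
1. C is the centroid of triangle BZX ⇒ C = (1/3, 1/3)
2. V is where the line through C parallel to XS meets line XZ ⇒ V = (0, -4/3)
V = X + t·(Z−X) with t = -4/3, so XV:VZ = t:(1−t) = -4/3:7/3

XV:VZ = -4/7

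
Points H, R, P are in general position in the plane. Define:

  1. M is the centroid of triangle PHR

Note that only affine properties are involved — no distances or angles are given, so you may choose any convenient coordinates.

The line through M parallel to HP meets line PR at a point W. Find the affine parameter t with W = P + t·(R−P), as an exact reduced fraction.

Work in coordinates with H = (0, 0), R = (1, 0), P = (0, 1).
1. M is the centroid of triangle PHR ⇒ M = (1/3, 1/3)
through M parallel to HP: direction (0, 1); meets PR at W = (1/3, 2/3)
W = P + t·(R−P) with t = 1/3

t = 1/3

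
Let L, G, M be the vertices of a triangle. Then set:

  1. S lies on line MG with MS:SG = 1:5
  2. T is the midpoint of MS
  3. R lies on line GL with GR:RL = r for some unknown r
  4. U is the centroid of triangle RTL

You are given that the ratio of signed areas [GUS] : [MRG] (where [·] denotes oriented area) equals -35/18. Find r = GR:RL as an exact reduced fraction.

Work in coordinates with L = (0, 0), G = (1, 0), M = (0, 1).
1. S lies on line MG with MS:SG = 1:5 ⇒ S = (1/6, 5/6)
2. T is the midpoint of MS ⇒ T = (1/12, 11/12)
3. With GR:RL = r, write λ = r/(r+1) so R = G + λ·(L−G); R is affine-linear in λ
4. U is the centroid of triangle RTL ⇒ U is an affine combination of earlier points and hence also affine-linear in λ
Every point depending on R is an affine combination of R and λ-independent points, so each such coordinate is linear in λ; the λ² term in each signed area is a multiple of (L−G)×(L−G) = 0, so 2·[GUS] and 2·[MRG] are each linear in λ. Evaluating at λ=0 and λ=1:
  2·[GUS] = -5/18·λ − 5/18,   2·[MRG] = λ
So [GUS]:[MRG] = (-5/18·λ − 5/18) / (λ). Setting this equal to -35/18:
  -5/18·λ − 5/18 = -35/18·(λ)  ⇒  λ = 1/6
Then r = λ/(1−λ) = (1/6)/(5/6) = 1/5. Check: with r = 1/5, R = (5/6, 0) and [GUS]:[MRG] = -35/18 as required.

r = 1/5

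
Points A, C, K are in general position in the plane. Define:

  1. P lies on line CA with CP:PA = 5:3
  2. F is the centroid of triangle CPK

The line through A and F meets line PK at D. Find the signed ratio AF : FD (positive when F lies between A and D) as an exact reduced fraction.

AF:FD = -14/5

Assign A = (0, 0), C = (1, 0), K = (0, 1) — the answer is frame-independent, so this choice is without loss of generality.
1. P lies on line CA with CP:PA = 5:3 ⇒ P = (3/8, 0)
2. F is the centroid of triangle CPK ⇒ F = (11/24, 1/3)
line AF meets PK at D = (33/112, 3/14)
F = A + t·(D−A) with t = 14/9, so AF:FD = 14/9:-5/9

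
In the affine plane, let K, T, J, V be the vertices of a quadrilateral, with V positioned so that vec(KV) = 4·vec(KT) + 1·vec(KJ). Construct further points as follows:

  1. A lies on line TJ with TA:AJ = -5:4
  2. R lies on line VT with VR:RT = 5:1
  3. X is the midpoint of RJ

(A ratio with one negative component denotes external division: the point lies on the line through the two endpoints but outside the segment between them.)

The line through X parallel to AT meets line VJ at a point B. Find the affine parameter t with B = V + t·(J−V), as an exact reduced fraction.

t = 11/12

Choose coordinates K = (0, 0), T = (1, 0), J = (0, 1), V = (4, 1).
1. A lies on line TJ with TA:AJ = -5:4 ⇒ A = (-4, 5)
2. R lies on line VT with VR:RT = 5:1 ⇒ R = (3/2, 1/6)
3. X is the midpoint of RJ ⇒ X = (3/4, 7/12)
through X parallel to AT: direction (5, -5); meets VJ at B = (1/3, 1)
B = V + t·(J−V) with t = 11/12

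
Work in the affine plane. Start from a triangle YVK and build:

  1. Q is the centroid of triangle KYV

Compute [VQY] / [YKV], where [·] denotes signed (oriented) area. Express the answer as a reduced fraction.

[VQY]:[YKV] = -1/3

Set Y = (0, 0), V = (1, 0), K = (0, 1); any affine frame gives the same invariant.
1. Q is the centroid of triangle KYV ⇒ Q = (1/3, 1/3)
2·[VQY] = 1/3, 2·[YKV] = -1
[VQY]:[YKV] = 1/3:-1 = -1/3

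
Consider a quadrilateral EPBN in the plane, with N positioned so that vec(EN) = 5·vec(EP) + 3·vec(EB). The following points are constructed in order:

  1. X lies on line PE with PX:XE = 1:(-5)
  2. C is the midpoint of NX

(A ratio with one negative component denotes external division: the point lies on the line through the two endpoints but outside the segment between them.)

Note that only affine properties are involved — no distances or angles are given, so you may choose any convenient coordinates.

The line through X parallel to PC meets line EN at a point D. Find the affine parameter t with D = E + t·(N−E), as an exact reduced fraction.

Set E = (0, 0), P = (1, 0), B = (0, 1), N = (5, 3); any affine frame gives the same invariant.
1. X lies on line PE with PX:XE = 1:(-5) ⇒ X = (5/4, 0)
2. C is the midpoint of NX ⇒ C = (25/8, 3/2)
through X parallel to PC: direction (17/8, 3/2); meets EN at D = (25/3, 5)
D = E + t·(N−E) with t = 5/3

t = 5/3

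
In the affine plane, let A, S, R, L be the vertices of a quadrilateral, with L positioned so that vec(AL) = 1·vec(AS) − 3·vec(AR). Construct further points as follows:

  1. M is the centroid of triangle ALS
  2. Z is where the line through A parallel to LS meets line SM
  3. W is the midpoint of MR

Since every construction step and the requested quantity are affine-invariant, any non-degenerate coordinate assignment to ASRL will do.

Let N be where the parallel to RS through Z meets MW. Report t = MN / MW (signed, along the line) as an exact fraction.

Work in coordinates with A = (0, 0), S = (1, 0), R = (0, 1), L = (1, -3).
1. M is the centroid of triangle ALS ⇒ M = (2/3, -1)
2. Z is where the line through A parallel to LS meets line SM ⇒ Z = (0, -3)
3. W is the midpoint of MR ⇒ W = (1/3, 0)
through Z parallel to RS: direction (1, -1); meets MW at N = (2, -5)
N = M + t·(W−M) with t = -4

t = -4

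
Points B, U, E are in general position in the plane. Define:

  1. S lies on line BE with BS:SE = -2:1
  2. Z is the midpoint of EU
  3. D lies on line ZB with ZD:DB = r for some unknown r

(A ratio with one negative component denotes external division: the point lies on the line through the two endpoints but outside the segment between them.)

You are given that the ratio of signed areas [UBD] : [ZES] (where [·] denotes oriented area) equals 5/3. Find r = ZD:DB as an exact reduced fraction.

Assign B = (0, 0), U = (1, 0), E = (0, 1) — the answer is frame-independent, so this choice is without loss of generality.
1. S lies on line BE with BS:SE = -2:1 ⇒ S = (0, 2)
2. Z is the midpoint of EU ⇒ Z = (1/2, 1/2)
3. With ZD:DB = r, write λ = r/(r+1) so D = Z + λ·(B−Z); D is affine-linear in λ
Every point depending on D is an affine combination of D and λ-independent points, so each such coordinate is linear in λ; the λ² term in each signed area is a multiple of (B−Z)×(B−Z) = 0, so 2·[UBD] and 2·[ZES] are each linear in λ. Evaluating at λ=0 and λ=1:
  2·[UBD] = 1/2·λ − 1/2,   2·[ZES] = -1/2
So [UBD]:[ZES] = (1/2·λ − 1/2) / (-1/2). Setting this equal to 5/3:
  1/2·λ − 1/2 = 5/3·(-1/2)  ⇒  λ = -2/3
Then r = λ/(1−λ) = (-2/3)/(5/3) = -2/5. Check: with r = -2/5, D = (5/6, 5/6) and [UBD]:[ZES] = 5/3 as required.

r = -2/5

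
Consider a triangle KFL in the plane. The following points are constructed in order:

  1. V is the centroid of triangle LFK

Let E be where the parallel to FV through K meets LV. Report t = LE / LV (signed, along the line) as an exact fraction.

Set K = (0, 0), F = (1, 0), L = (0, 1); any affine frame gives the same invariant.
1. V is the centroid of triangle LFK ⇒ V = (1/3, 1/3)
through K parallel to FV: direction (-2/3, 1/3); meets LV at E = (2/3, -1/3)
E = L + t·(V−L) with t = 2

t = 2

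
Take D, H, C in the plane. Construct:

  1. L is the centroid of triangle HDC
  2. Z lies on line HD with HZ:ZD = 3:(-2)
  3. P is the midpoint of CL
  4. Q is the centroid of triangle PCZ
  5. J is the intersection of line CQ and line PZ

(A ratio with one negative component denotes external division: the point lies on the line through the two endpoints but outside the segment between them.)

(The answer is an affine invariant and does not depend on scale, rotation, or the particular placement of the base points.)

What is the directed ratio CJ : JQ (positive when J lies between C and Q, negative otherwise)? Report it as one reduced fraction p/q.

Set D = (0, 0), H = (1, 0), C = (0, 1); any affine frame gives the same invariant.
1. L is the centroid of triangle HDC ⇒ L = (1/3, 1/3)
2. Z lies on line HD with HZ:ZD = 3:(-2) ⇒ Z = (-2, 0)
3. P is the midpoint of CL ⇒ P = (1/6, 2/3)
4. Q is the centroid of triangle PCZ ⇒ Q = (-11/18, 5/9)
5. J is the intersection of line CQ and line PZ ⇒ J = (-11/12, 1/3)
J = C + t·(Q−C) with t = 3/2, so CJ:JQ = t:(1−t) = 3/2:-1/2

CJ:JQ = -3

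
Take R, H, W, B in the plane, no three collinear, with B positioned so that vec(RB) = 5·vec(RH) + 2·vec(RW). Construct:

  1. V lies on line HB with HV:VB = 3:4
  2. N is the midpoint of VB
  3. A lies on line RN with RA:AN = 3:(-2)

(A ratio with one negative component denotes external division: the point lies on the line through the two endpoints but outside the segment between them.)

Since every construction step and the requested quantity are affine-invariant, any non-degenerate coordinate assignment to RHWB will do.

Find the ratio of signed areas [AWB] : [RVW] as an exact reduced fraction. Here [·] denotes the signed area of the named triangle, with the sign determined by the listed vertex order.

[AWB]:[RVW] = 34/19

Choose coordinates R = (0, 0), H = (1, 0), W = (0, 1), B = (5, 2).
1. V lies on line HB with HV:VB = 3:4 ⇒ V = (19/7, 6/7)
2. N is the midpoint of VB ⇒ N = (27/7, 10/7)
3. A lies on line RN with RA:AN = 3:(-2) ⇒ A = (81/7, 30/7)
2·[AWB] = 34/7, 2·[RVW] = 19/7
[AWB]:[RVW] = 34/7:19/7 = 34/19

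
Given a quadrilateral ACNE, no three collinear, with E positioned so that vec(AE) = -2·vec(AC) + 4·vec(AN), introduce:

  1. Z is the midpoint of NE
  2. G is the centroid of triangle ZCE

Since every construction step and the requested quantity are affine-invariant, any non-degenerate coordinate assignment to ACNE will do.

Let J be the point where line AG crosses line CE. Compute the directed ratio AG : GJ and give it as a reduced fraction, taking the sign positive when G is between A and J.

Choose coordinates A = (0, 0), C = (1, 0), N = (0, 1), E = (-2, 4).
1. Z is the midpoint of NE ⇒ Z = (-1, 5/2)
2. G is the centroid of triangle ZCE ⇒ G = (-2/3, 13/6)
line AG meets CE at J = (-16/23, 52/23)
G = A + t·(J−A) with t = 23/24, so AG:GJ = 23/24:1/24

AG:GJ = 23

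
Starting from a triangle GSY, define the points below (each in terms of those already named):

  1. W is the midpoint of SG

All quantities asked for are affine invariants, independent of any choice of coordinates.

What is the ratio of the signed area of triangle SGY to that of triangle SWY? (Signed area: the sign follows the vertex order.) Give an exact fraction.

[SGY]:[SWY] = 2

Choose coordinates G = (0, 0), S = (1, 0), Y = (0, 1).
1. W is the midpoint of SG ⇒ W = (1/2, 0)
2·[SGY] = -1, 2·[SWY] = -1/2
[SGY]:[SWY] = -1:-1/2 = 2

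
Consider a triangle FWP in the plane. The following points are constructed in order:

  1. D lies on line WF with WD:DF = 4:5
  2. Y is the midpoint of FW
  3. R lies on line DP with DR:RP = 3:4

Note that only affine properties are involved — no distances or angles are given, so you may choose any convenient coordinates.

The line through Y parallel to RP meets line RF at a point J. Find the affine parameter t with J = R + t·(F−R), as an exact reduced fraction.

Assign F = (0, 0), W = (1, 0), P = (0, 1) — the answer is frame-independent, so this choice is without loss of generality.
1. D lies on line WF with WD:DF = 4:5 ⇒ D = (5/9, 0)
2. Y is the midpoint of FW ⇒ Y = (1/2, 0)
3. R lies on line DP with DR:RP = 3:4 ⇒ R = (20/63, 3/7)
through Y parallel to RP: direction (-20/63, 4/7); meets RF at J = (2/7, 27/70)
J = R + t·(F−R) with t = 1/10

t = 1/10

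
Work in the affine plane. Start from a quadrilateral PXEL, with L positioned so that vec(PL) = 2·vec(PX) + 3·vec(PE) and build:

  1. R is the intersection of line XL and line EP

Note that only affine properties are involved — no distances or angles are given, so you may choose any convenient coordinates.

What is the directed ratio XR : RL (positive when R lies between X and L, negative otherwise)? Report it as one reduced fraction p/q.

Set P = (0, 0), X = (1, 0), E = (0, 1), L = (2, 3); any affine frame gives the same invariant.
1. R is the intersection of line XL and line EP ⇒ R = (0, -3)
R = X + t·(L−X) with t = -1, so XR:RL = t:(1−t) = -1:2

XR:RL = -1/2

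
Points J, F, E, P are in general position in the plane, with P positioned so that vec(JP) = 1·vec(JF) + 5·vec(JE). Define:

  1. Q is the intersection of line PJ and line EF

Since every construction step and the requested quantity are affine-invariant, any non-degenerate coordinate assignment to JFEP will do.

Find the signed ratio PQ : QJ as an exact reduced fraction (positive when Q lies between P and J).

Set J = (0, 0), F = (1, 0), E = (0, 1), P = (1, 5); any affine frame gives the same invariant.
1. Q is the intersection of line PJ and line EF ⇒ Q = (1/6, 5/6)
Q = P + t·(J−P) with t = 5/6, so PQ:QJ = t:(1−t) = 5/6:1/6

PQ:QJ = 5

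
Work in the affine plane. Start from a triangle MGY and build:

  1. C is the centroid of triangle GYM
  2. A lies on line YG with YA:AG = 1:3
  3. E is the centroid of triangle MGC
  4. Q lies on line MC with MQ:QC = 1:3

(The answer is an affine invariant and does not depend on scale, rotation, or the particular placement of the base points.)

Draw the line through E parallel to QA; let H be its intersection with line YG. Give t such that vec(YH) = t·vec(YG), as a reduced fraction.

t = 8/15

Set M = (0, 0), G = (1, 0), Y = (0, 1); any affine frame gives the same invariant.
1. C is the centroid of triangle GYM ⇒ C = (1/3, 1/3)
2. A lies on line YG with YA:AG = 1:3 ⇒ A = (1/4, 3/4)
3. E is the centroid of triangle MGC ⇒ E = (4/9, 1/9)
4. Q lies on line MC with MQ:QC = 1:3 ⇒ Q = (1/12, 1/12)
through E parallel to QA: direction (1/6, 2/3); meets YG at H = (8/15, 7/15)
H = Y + t·(G−Y) with t = 8/15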